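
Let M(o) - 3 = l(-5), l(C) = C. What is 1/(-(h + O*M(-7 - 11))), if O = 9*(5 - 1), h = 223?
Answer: -1/151 ≈ -0.0066225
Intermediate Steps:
M(o) = -2 (M(o) = 3 - 5 = -2)
O = 36 (O = 9*4 = 36)
1/(-(h + O*M(-7 - 11))) = 1/(-(223 + 36*(-2))) = 1/(-(223 - 72)) = 1/(-1*151) = 1/(-151) = -1/151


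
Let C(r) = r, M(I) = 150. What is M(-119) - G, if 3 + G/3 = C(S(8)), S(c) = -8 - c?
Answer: 207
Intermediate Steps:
G = -57 (G = -9 + 3*(-8 - 1*8) = -9 + 3*(-8 - 8) = -9 + 3*(-16) = -9 - 48 = -57)
M(-119) - G = 150 - 1*(-57) = 150 + 57 = 207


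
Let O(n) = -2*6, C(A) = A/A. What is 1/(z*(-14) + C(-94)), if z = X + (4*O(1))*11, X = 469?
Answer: 1/827 ≈ 0.0012092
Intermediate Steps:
C(A) = 1
O(n) = -12
z = -59 (z = 469 + (4*(-12))*11 = 469 - 48*11 = 469 - 528 = -59)
1/(z*(-14) + C(-94)) = 1/(-59*(-14) + 1) = 1/(826 + 1) = 1/827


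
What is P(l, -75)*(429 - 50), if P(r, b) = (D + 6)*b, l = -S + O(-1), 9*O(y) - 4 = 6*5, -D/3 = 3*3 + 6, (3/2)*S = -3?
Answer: 1108575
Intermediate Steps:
S = -2 (S = (⅔)*(-3) = -2)
D = -45 (D = -3*(3*3 + 6) = -3*(9 + 6) = -3*15 = -45)
O(y) = 34/9 (O(y) = 4/9 + (6*5)/9 = 4/9 + (⅑)*30 = 4/9 + 10/3 = 34/9)
l = 52/9 (l = -1*(-2) + 34/9 = 2 + 34/9 = 52/9 ≈ 5.7778)
P(r, b) = -39*b (P(r, b) = (-45 + 6)*b = -39*b)
P(l, -75)*(429 - 50) = (-39*(-75))*(429 - 50) = 2925*379 = 1108575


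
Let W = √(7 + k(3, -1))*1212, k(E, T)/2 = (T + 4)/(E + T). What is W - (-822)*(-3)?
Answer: -2466 + 1212*√10 ≈ 1366.7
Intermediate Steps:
k(E, T) = 2*(4 + T)/(E + T) (k(E, T) = 2*((T + 4)/(E + T)) = 2*((4 + T)/(E + T)) = 2*(4 + T)/(E + T))
W = 1212*√10 (W = √(7 + 2*(4 - 1)/(3 - 1))*1212 = √(7 + 2*3/2)*1212 = √(7 + 2*(½)*3)*1212 = √(7 + 3)*1212 = √10*1212 = 1212*√10 ≈ 3832.7)
W - (-822)*(-3) = 1212*√10 - (-822)*(-3) = 1212*√10 - 1*2466 = 1212*√10 - 2466 = -2466 + 1212*√10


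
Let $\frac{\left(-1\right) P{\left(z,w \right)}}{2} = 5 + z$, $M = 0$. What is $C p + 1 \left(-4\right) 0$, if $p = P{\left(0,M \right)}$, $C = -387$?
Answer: $3870$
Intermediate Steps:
$P{\left(z,w \right)} = -10 - 2 z$ ($P{\left(z,w \right)} = - 2 \left(5 + z\right) = -10 - 2 z$)
$p = -10$ ($p = -10 - 0 = -10 + 0 = -10$)
$C p + 1 \left(-4\right) 0 = \left(-387\right) \left(-10\right) + 1 \left(-4\right) 0 = 3870 - 0 = 3870 + 0 = 3870$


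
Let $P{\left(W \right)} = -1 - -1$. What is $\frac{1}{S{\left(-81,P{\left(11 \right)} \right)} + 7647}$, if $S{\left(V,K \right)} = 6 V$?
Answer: $\frac{1}{7161} \approx 0.00013965$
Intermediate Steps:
$P{\left(W \right)} = 0$ ($P{\left(W \right)} = -1 + 1 = 0$)
$\frac{1}{S{\left(-81,P{\left(11 \right)} \right)} + 7647} = \frac{1}{6 \left(-81\right) + 7647} = \frac{1}{-486 + 7647} = \frac{1}{7161}$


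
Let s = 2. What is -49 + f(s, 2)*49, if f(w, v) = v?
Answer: 49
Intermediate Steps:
-49 + f(s, 2)*49 = -49 + 2*49 = -49 + 98 = 49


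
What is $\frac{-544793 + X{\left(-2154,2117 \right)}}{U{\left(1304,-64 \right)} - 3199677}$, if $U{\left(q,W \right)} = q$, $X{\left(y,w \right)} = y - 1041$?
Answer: $\frac{547988}{3198373} \approx 0.17133$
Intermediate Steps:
$X{\left(y,w \right)} = -1041 + y$
$\frac{-544793 + X{\left(-2154,2117 \right)}}{U{\left(1304,-64 \right)} - 3199677} = \frac{-544793 - 3195}{1304 - 3199677} = \frac{-544793 - 3195}{-3198373} = \left(-547988\right) \left(- \frac{1}{3198373}\right) = \frac{547988}{3198373}$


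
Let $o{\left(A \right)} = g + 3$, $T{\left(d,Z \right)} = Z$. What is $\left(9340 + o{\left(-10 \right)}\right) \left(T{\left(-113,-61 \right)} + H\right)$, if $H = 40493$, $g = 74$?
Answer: $380748144$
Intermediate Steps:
$o{\left(A \right)} = 77$ ($o{\left(A \right)} = 74 + 3 = 77$)
$\left(9340 + o{\left(-10 \right)}\right) \left(T{\left(-113,-61 \right)} + H\right) = \left(9340 + 77\right) \left(-61 + 40493\right) = 9417 \cdot 40432 = 380748144$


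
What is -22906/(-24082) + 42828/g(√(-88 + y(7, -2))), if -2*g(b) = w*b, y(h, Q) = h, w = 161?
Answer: 11453/12041 + 28552*I/483 ≈ 0.95117 + 59.114*I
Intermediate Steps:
g(b) = -161*b/2
-22906/(-24082) + 42828/g(√(-88 + y(7, -2))) = -22906/(-24082) + 42828/((-161*√(-88 + 7)/2)) = -22906*(-1/24082) + 42828/((-1449*I/2)) = 11453/12041 + 42828/((-1449*I/2)) = 11453/12041 + 42828*(2*I/1449) = 11453/12041 + 28552*I/483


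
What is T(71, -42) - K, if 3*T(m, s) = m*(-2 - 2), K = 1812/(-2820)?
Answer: -66287/705 ≈ -94.024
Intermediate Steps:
K = -151/235 (K = 1812*(-1/2820) = -151/235 ≈ -0.64255)
T(m, s) = -4*m/3 (T(m, s) = (m*(-2 - 2))/3 = (m*(-4))/3 = (-4*m)/3 = -4*m/3)
T(71, -42) - K = -4/3*71 - 1*(-151/235) = -284/3 + 151/235 = -66287/705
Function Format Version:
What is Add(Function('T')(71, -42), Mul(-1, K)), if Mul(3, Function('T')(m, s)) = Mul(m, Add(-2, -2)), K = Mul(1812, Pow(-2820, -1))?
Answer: Rational(-66287, 705) ≈ -94.024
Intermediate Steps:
K = Rational(-151, 235) (K = Mul(1812, Rational(-1, 2820)) = Rational(-151, 235) ≈ -0.64255)
Function('T')(m, s) = Mul(Rational(-4, 3), m) (Function('T')(m, s) = Mul(Rational(1, 3), Mul(m, Add(-2, -2))) = Mul(Rational(1, 3), Mul(m, -4)) = Mul(Rational(1, 3), Mul(-4, m)) = Mul(Rational(-4, 3), m))
Add(Function('T')(71, -42), Mul(-1, K)) = Add(Mul(Rational(-4, 3), 71), Mul(-1, Rational(-151, 235))) = Add(Rational(-284, 3), Rational(151, 235)) = Rational(-66287, 705)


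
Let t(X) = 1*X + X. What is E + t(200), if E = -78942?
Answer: -78542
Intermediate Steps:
t(X) = 2*X (t(X) = X + X = 2*X)
E + t(200) = -78942 + 2*200 = -78942 + 400 = -78542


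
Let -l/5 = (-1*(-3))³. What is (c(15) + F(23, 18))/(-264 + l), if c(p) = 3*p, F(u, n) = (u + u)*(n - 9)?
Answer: -153/133 ≈ -1.1504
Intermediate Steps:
l = -135 (l = -5*(-1*(-3))³ = -5*3³ = -5*27 = -135)
F(u, n) = 2*u*(-9 + n) (F(u, n) = (2*u)*(-9 + n) = 2*u*(-9 + n))
(c(15) + F(23, 18))/(-264 + l) = (3*15 + 2*23*(-9 + 18))/(-264 - 135) = (45 + 2*23*9)/(-399) = (45 + 414)*(-1/399) = 459*(-1/399) = -153/133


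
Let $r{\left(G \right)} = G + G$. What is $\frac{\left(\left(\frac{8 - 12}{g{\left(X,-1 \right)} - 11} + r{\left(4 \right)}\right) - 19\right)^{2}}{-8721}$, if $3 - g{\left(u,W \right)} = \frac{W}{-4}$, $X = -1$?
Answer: $- \frac{120409}{9497169} \approx -0.012678$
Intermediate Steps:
$g{\left(u,W \right)} = 3 + \frac{W}{4}$ ($g{\left(u,W \right)} = 3 - \frac{W}{-4} = 3 - W \left(- \frac{1}{4}\right) = 3 - - \frac{W}{4} = 3 + \frac{W}{4}$)
$r{\left(G \right)} = 2 G$
$\frac{\left(\left(\frac{8 - 12}{g{\left(X,-1 \right)} - 11} + r{\left(4 \right)}\right) - 19\right)^{2}}{-8721} = \frac{\left(\left(\frac{8 - 12}{\left(3 + \frac{1}{4} \left(-1\right)\right) - 11} + 2 \cdot 4\right) - 19\right)^{2}}{-8721} = \left(\left(- \frac{4}{\left(3 - \frac{1}{4}\right) - 11} + 8\right) - 19\right)^{2} \left(- \frac{1}{8721}\right) = \left(\left(- \frac{4}{\frac{11}{4} - 11} + 8\right) - 19\right)^{2} \left(- \frac{1}{8721}\right) = \left(\left(- \frac{4}{- \frac{33}{4}} + 8\right) - 19\right)^{2} \left(- \frac{1}{8721}\right) = \left(\left(\left(-4\right) \left(- \frac{4}{33}\right) + 8\right) - 19\right)^{2} \left(- \frac{1}{8721}\right) = \left(\left(\frac{16}{33} + 8\right) - 19\right)^{2} \left(- \frac{1}{8721}\right) = \left(\frac{280}{33} - 19\right)^{2} \left(- \frac{1}{8721}\right) = \left(- \frac{347}{33}\right)^{2} \left(- \frac{1}{8721}\right) = \frac{120409}{1089} \left(- \frac{1}{8721}\right) = - \frac{120409}{9497169}$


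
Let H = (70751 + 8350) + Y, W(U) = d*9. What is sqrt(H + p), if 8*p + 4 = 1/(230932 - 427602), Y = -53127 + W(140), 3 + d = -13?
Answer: 21*sqrt(9061782555265)/393340 ≈ 160.72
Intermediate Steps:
d = -16 (d = -3 - 13 = -16)
W(U) = -144 (W(U) = -16*9 = -144)
Y = -53271 (Y = -53127 - 144 = -53271)
H = 25830 (H = (70751 + 8350) - 53271 = 79101 - 53271 = 25830)
p = -786681/1573360 (p = -1/2 + 1/(8*(230932 - 427602)) = -1/2 + (1/8)/(-196670) = -1/2 + (1/8)*(-1/196670) = -1/2 - 1/1573360 = -786681/1573360 ≈ -0.50000)
sqrt(H + p) = sqrt(25830 - 786681/1573360) = sqrt(40639102119/1573360) = 21*sqrt(9061782555265)/393340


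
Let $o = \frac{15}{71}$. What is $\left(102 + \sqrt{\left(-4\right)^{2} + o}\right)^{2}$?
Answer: $\frac{\left(7242 + \sqrt{81721}\right)^{2}}{5041} \approx 11242.0$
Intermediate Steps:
$o = \frac{15}{71}$ ($o = 15 \cdot \frac{1}{71} = \frac{15}{71} \approx 0.21127$)
$\left(102 + \sqrt{\left(-4\right)^{2} + o}\right)^{2} = \left(102 + \sqrt{\left(-4\right)^{2} + \frac{15}{71}}\right)^{2} = \left(102 + \sqrt{16 + \frac{15}{71}}\right)^{2} = \left(102 + \sqrt{\frac{1151}{71}}\right)^{2} = \left(102 + \frac{\sqrt{81721}}{71}\right)^{2}$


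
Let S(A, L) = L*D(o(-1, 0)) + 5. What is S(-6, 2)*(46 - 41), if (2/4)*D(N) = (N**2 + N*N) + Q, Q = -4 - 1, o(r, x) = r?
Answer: -35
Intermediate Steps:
Q = -5
D(N) = -10 + 4*N**2 (D(N) = 2*((N**2 + N*N) - 5) = 2*((N**2 + N**2) - 5) = 2*(2*N**2 - 5) = 2*(-5 + 2*N**2) = -10 + 4*N**2)
S(A, L) = 5 - 6*L (S(A, L) = L*(-10 + 4*(-1)**2) + 5 = L*(-10 + 4*1) + 5 = L*(-10 + 4) + 5 = L*(-6) + 5 = -6*L + 5 = 5 - 6*L)
S(-6, 2)*(46 - 41) = (5 - 6*2)*(46 - 41) = (5 - 12)*5 = -7*5 = -35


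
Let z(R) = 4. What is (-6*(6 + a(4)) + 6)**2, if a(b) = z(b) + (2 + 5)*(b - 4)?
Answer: 2916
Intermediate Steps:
a(b) = -24 + 7*b (a(b) = 4 + (2 + 5)*(b - 4) = 4 + 7*(-4 + b) = 4 + (-28 + 7*b) = -24 + 7*b)
(-6*(6 + a(4)) + 6)**2 = (-6*(6 + (-24 + 7*4)) + 6)**2 = (-6*(6 + (-24 + 28)) + 6)**2 = (-6*(6 + 4) + 6)**2 = (-6*10 + 6)**2 = (-60 + 6)**2 = (-54)**2 = 2916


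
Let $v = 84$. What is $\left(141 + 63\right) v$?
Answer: $17136$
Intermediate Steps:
$\left(141 + 63\right) v = \left(141 + 63\right) 84 = 204 \cdot 84 = 17136$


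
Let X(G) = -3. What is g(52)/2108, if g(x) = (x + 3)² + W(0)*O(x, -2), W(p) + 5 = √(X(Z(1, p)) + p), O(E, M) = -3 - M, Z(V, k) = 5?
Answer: 1515/1054 - I*√3/2108 ≈ 1.4374 - 0.00082166*I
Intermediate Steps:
W(p) = -5 + √(-3 + p)
g(x) = 5 + (3 + x)² - I*√3 (g(x) = (x + 3)² + (-5 + √(-3 + 0))*(-3 - 1*(-2)) = (3 + x)² + (-5 + √(-3))*(-3 + 2) = (3 + x)² + (-5 + I*√3)*(-1) = (3 + x)² + (5 - I*√3) = 5 + (3 + x)² - I*√3)
g(52)/2108 = (5 + (3 + 52)² - I*√3)/2108 = (5 + 55² - I*√3)*(1/2108) = (5 + 3025 - I*√3)*(1/2108) = (3030 - I*√3)*(1/2108) = 1515/1054 - I*√3/2108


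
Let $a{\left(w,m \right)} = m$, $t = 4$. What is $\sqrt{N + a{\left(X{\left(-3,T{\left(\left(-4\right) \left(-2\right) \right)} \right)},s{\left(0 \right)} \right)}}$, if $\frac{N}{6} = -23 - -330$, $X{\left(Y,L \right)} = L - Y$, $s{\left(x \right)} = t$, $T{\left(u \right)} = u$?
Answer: $\sqrt{1846} \approx 42.965$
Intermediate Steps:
$s{\left(x \right)} = 4$
$N = 1842$ ($N = 6 \left(-23 - -330\right) = 6 \left(-23 + 330\right) = 6 \cdot 307 = 1842$)
$\sqrt{N + a{\left(X{\left(-3,T{\left(\left(-4\right) \left(-2\right) \right)} \right)},s{\left(0 \right)} \right)}} = \sqrt{1842 + 4} = \sqrt{1846}$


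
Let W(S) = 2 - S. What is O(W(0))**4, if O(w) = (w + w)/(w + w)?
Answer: 1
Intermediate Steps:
O(w) = 1 (O(w) = (2*w)/((2*w)) = (2*w)*(1/(2*w)) = 1)
O(W(0))**4 = 1**4 = 1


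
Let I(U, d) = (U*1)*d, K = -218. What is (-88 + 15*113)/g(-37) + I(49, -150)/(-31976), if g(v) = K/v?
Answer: 67959403/248956 ≈ 272.98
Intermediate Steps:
I(U, d) = U*d
g(v) = -218/v
(-88 + 15*113)/g(-37) + I(49, -150)/(-31976) = (-88 + 15*113)/((-218/(-37))) + (49*(-150))/(-31976) = (-88 + 1695)/((-218*(-1/37))) - 7350*(-1/31976) = 1607/(218/37) + 525/2284 = 1607*(37/218) + 525/2284 = 59459/218 + 525/2284 = 67959403/248956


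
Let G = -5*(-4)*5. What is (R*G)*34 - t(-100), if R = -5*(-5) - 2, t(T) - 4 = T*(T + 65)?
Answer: 74696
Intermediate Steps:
t(T) = 4 + T*(65 + T) (t(T) = 4 + T*(T + 65) = 4 + T*(65 + T))
G = 100 (G = 20*5 = 100)
R = 23 (R = 25 - 2 = 23)
(R*G)*34 - t(-100) = (23*100)*34 - (4 + (-100)**2 + 65*(-100)) = 2300*34 - (4 + 10000 - 6500) = 78200 - 1*3504 = 78200 - 3504 = 74696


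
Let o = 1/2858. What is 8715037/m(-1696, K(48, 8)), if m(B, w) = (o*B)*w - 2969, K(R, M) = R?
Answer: -12453787873/4283405 ≈ -2907.4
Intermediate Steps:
o = 1/2858 ≈ 0.00034990
m(B, w) = -2969 + B*w/2858 (m(B, w) = (B/2858)*w - 2969 = B*w/2858 - 2969 = -2969 + B*w/2858)
8715037/m(-1696, K(48, 8)) = 8715037/(-2969 + (1/2858)*(-1696)*48) = 8715037/(-2969 - 40704/1429) = 8715037/(-4283405/1429) = 8715037*(-1429/4283405) = -12453787873/4283405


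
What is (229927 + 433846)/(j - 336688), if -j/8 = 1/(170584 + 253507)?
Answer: -281500155343/142786350616 ≈ -1.9715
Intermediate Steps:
j = -8/424091 (j = -8/(170584 + 253507) = -8/424091 ≈ -1.8864e-5)
(229927 + 433846)/(j - 336688) = (229927 + 433846)/(-8/424091 - 336688) = 663773/(-142786350616/424091) = 663773*(-424091/142786350616) = -281500155343/142786350616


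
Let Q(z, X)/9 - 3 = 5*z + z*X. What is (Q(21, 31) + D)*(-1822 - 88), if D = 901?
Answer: -14768120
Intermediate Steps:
Q(z, X) = 27 + 45*z + 9*X*z (Q(z, X) = 27 + 9*(5*z + z*X) = 27 + 9*(5*z + X*z) = 27 + (45*z + 9*X*z) = 27 + 45*z + 9*X*z)
(Q(21, 31) + D)*(-1822 - 88) = ((27 + 45*21 + 9*31*21) + 901)*(-1822 - 88) = ((27 + 945 + 5859) + 901)*(-1910) = (6831 + 901)*(-1910) = 7732*(-1910) = -14768120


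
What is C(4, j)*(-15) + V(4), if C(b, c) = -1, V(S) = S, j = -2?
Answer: 19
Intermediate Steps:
C(4, j)*(-15) + V(4) = -1*(-15) + 4 = 15 + 4 = 19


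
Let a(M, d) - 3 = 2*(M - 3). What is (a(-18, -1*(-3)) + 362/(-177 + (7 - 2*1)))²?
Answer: 12496225/7396 ≈ 1689.6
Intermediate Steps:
a(M, d) = -3 + 2*M (a(M, d) = 3 + 2*(M - 3) = 3 + 2*(-3 + M) = 3 + (-6 + 2*M) = -3 + 2*M)
(a(-18, -1*(-3)) + 362/(-177 + (7 - 2*1)))² = ((-3 + 2*(-18)) + 362/(-177 + (7 - 2*1)))² = ((-3 - 36) + 362/(-177 + (7 - 2)))² = (-39 + 362/(-177 + 5))² = (-39 + 362/(-172))² = (-39 + 362*(-1/172))² = (-39 - 181/86)² = (-3535/86)² = 12496225/7396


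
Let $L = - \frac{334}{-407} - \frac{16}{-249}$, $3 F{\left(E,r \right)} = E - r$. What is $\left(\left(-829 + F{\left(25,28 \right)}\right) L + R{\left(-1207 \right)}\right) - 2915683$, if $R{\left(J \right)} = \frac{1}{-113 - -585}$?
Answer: $- \frac{1680766380035}{576312} \approx -2.9164 \cdot 10^{6}$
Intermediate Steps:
$F{\left(E,r \right)} = - \frac{r}{3} + \frac{E}{3}$ ($F{\left(E,r \right)} = \frac{E - r}{3} = - \frac{r}{3} + \frac{E}{3}$)
$R{\left(J \right)} = \frac{1}{472}$ ($R{\left(J \right)} = \frac{1}{-113 + 585} = \frac{1}{472}$)
$L = \frac{89678}{101343}$ ($L = \left(-334\right) \left(- \frac{1}{407}\right) - - \frac{16}{249} = \frac{334}{407} + \frac{16}{249} = \frac{89678}{101343} \approx 0.8849$)
$\left(\left(-829 + F{\left(25,28 \right)}\right) L + R{\left(-1207 \right)}\right) - 2915683 = \left(\left(-829 + \left(\left(- \frac{1}{3}\right) 28 + \frac{1}{3} \cdot 25\right)\right) \frac{89678}{101343} + \frac{1}{472}\right) - 2915683 = \left(\left(-829 + \left(- \frac{28}{3} + \frac{25}{3}\right)\right) \frac{89678}{101343} + \frac{1}{472}\right) - 2915683 = \left(\left(-829 - 1\right) \frac{89678}{101343} + \frac{1}{472}\right) - 2915683 = \left(\left(-830\right) \frac{89678}{101343} + \frac{1}{472}\right) - 2915683 = \left(- \frac{896780}{1221} + \frac{1}{472}\right) - 2915683 = - \frac{423278939}{576312} - 2915683 = - \frac{1680766380035}{576312}$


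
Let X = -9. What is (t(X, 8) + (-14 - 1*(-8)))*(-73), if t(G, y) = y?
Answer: -146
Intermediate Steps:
(t(X, 8) + (-14 - 1*(-8)))*(-73) = (8 + (-14 - 1*(-8)))*(-73) = (8 + (-14 + 8))*(-73) = (8 - 6)*(-73) = 2*(-73) = -146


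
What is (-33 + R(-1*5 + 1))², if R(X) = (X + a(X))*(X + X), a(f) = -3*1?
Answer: 529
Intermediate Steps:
a(f) = -3
R(X) = 2*X*(-3 + X) (R(X) = (X - 3)*(X + X) = (-3 + X)*(2*X) = 2*X*(-3 + X))
(-33 + R(-1*5 + 1))² = (-33 + 2*(-1*5 + 1)*(-3 + (-1*5 + 1)))² = (-33 + 2*(-5 + 1)*(-3 + (-5 + 1)))² = (-33 + 2*(-4)*(-3 - 4))² = (-33 + 2*(-4)*(-7))² = (-33 + 56)² = 23² = 529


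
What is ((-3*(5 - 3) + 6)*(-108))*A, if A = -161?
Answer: 0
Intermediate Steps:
((-3*(5 - 3) + 6)*(-108))*A = ((-3*(5 - 3) + 6)*(-108))*(-161) = ((-3*2 + 6)*(-108))*(-161) = ((-6 + 6)*(-108))*(-161) = (0*(-108))*(-161) = 0*(-161) = 0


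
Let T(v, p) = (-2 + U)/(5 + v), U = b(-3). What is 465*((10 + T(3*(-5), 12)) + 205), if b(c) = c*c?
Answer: 199299/2 ≈ 99650.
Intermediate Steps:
b(c) = c²
U = 9 (U = (-3)² = 9)
T(v, p) = 7/(5 + v) (T(v, p) = (-2 + 9)/(5 + v) = 7/(5 + v))
465*((10 + T(3*(-5), 12)) + 205) = 465*((10 + 7/(5 + 3*(-5))) + 205) = 465*((10 + 7/(5 - 15)) + 205) = 465*((10 + 7/(-10)) + 205) = 465*((10 + 7*(-⅒)) + 205) = 465*((10 - 7/10) + 205) = 465*(93/10 + 205) = 465*(2143/10) = 199299/2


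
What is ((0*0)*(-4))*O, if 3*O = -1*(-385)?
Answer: 0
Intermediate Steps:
O = 385/3 (O = (-1*(-385))/3 = (⅓)*385 = 385/3 ≈ 128.33)
((0*0)*(-4))*O = ((0*0)*(-4))*(385/3) = (0*(-4))*(385/3) = 0*(385/3) = 0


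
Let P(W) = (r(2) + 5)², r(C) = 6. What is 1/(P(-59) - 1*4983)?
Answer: -1/4862 ≈ -0.00020568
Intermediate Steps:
P(W) = 121 (P(W) = (6 + 5)² = 11² = 121)
1/(P(-59) - 1*4983) = 1/(121 - 1*4983) = 1/(121 - 4983) = 1/(-4862) = -1/4862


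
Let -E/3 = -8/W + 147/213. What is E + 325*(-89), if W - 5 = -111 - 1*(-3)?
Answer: -211545370/7313 ≈ -28927.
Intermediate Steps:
W = -103 (W = 5 + (-111 - 1*(-3)) = 5 + (-111 + 3) = 5 - 108 = -103)
E = -16845/7313 (E = -3*(-8/(-103) + 147/213) = -3*(-8*(-1/103) + 147*(1/213)) = -3*(8/103 + 49/71) = -3*5615/7313 = -16845/7313 ≈ -2.3034)
E + 325*(-89) = -16845/7313 + 325*(-89) = -16845/7313 - 28925 = -211545370/7313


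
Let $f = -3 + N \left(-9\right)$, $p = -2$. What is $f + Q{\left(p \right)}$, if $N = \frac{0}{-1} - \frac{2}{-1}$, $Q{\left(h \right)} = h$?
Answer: $-23$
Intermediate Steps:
$N = 2$ ($N = 0 \left(-1\right) - -2 = 0 + 2 = 2$)
$f = -21$ ($f = -3 + 2 \left(-9\right) = -3 - 18 = -21$)
$f + Q{\left(p \right)} = -21 - 2 = -23$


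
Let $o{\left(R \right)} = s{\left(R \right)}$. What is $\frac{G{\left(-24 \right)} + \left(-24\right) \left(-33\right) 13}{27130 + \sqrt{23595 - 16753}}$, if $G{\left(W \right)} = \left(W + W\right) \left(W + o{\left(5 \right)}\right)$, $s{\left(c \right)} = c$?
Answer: $\frac{152036520}{368015029} - \frac{5604 \sqrt{6842}}{368015029} \approx 0.41187$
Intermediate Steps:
$o{\left(R \right)} = R$
$G{\left(W \right)} = 2 W \left(5 + W\right)$ ($G{\left(W \right)} = \left(W + W\right) \left(W + 5\right) = 2 W \left(5 + W\right)$)
$\frac{G{\left(-24 \right)} + \left(-24\right) \left(-33\right) 13}{27130 + \sqrt{23595 - 16753}} = \frac{2 \left(-24\right) \left(5 - 24\right) + \left(-24\right) \left(-33\right) 13}{27130 + \sqrt{23595 - 16753}} = \frac{2 \left(-24\right) \left(-19\right) + 792 \cdot 13}{27130 + \sqrt{6842}} = \frac{912 + 10296}{27130 + \sqrt{6842}} = \frac{11208}{27130 + \sqrt{6842}}$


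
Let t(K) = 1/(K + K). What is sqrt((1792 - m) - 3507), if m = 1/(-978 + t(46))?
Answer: I*sqrt(555351011767)/17995 ≈ 41.413*I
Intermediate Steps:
t(K) = 1/(2*K)
m = -92/89975 (m = 1/(-978 + (1/2)/46) = 1/(-978 + (1/2)*(1/46)) = 1/(-978 + 1/92) = 1/(-89975/92) = -92/89975 ≈ -0.0010225)
sqrt((1792 - m) - 3507) = sqrt((1792 - 1*(-92/89975)) - 3507) = sqrt((1792 + 92/89975) - 3507) = sqrt(161235292/89975 - 3507) = sqrt(-154307033/89975) = I*sqrt(555351011767)/17995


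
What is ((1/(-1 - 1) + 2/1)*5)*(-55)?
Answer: -825/2 ≈ -412.50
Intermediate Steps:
((1/(-1 - 1) + 2/1)*5)*(-55) = ((1/(-2) + 2*1)*5)*(-55) = ((-½ + 2)*5)*(-55) = ((3/2)*5)*(-55) = (15/2)*(-55) = -825/2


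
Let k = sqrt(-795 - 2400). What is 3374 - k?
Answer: 3374 - 3*I*sqrt(355) ≈ 3374.0 - 56.524*I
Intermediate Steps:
k = 3*I*sqrt(355) (k = sqrt(-3195) = 3*I*sqrt(355) ≈ 56.524*I)
3374 - k = 3374 - 3*I*sqrt(355)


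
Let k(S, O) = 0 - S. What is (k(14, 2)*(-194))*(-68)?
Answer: -184688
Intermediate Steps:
k(S, O) = -S
(k(14, 2)*(-194))*(-68) = (-1*14*(-194))*(-68) = -14*(-194)*(-68) = 2716*(-68) = -184688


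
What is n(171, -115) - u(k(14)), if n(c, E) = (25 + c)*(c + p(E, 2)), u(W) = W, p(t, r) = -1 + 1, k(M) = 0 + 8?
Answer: 33508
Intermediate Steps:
k(M) = 8
p(t, r) = 0
n(c, E) = c*(25 + c) (n(c, E) = (25 + c)*(c + 0) = (25 + c)*c = c*(25 + c))
n(171, -115) - u(k(14)) = 171*(25 + 171) - 1*8 = 171*196 - 8 = 33516 - 8 = 33508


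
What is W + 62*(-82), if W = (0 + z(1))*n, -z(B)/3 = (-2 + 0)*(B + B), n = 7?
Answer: -5000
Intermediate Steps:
z(B) = 12*B (z(B) = -3*(-2 + 0)*(B + B) = -(-6)*2*B = -(-12)*B = 12*B)
W = 84 (W = (0 + 12*1)*7 = (0 + 12)*7 = 12*7 = 84)
W + 62*(-82) = 84 + 62*(-82) = 84 - 5084 = -5000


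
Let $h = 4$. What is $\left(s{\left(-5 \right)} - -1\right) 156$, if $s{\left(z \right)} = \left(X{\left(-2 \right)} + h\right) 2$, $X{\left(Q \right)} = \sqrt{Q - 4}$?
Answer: $1404 + 312 i \sqrt{6} \approx 1404.0 + 764.24 i$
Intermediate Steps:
$X{\left(Q \right)} = \sqrt{-4 + Q}$
$s{\left(z \right)} = 8 + 2 i \sqrt{6}$ ($s{\left(z \right)} = \left(\sqrt{-4 - 2} + 4\right) 2 = \left(\sqrt{-6} + 4\right) 2 = \left(i \sqrt{6} + 4\right) 2 = \left(4 + i \sqrt{6}\right) 2 = 8 + 2 i \sqrt{6}$)
$\left(s{\left(-5 \right)} - -1\right) 156 = \left(\left(8 + 2 i \sqrt{6}\right) - -1\right) 156 = \left(\left(8 + 2 i \sqrt{6}\right) + 1\right) 156 = \left(9 + 2 i \sqrt{6}\right) 156 = 1404 + 312 i \sqrt{6}$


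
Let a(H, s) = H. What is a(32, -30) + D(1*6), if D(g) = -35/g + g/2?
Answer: 175/6 ≈ 29.167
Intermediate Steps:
D(g) = g/2 - 35/g (D(g) = -35/g + g*(½) = -35/g + g/2 = g/2 - 35/g)
a(32, -30) + D(1*6) = 32 + ((1*6)/2 - 35/(1*6)) = 32 + ((½)*6 - 35/6) = 32 + (3 - 35*⅙) = 32 + (3 - 35/6) = 32 - 17/6 = 175/6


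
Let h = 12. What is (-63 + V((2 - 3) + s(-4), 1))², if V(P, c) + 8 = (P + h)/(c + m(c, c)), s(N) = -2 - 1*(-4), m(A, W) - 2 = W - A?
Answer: 40000/9 ≈ 4444.4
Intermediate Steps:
m(A, W) = 2 + W - A (m(A, W) = 2 + (W - A) = 2 + W - A)
s(N) = 2 (s(N) = -2 + 4 = 2)
V(P, c) = -8 + (12 + P)/(2 + c) (V(P, c) = -8 + (P + 12)/(c + (2 + c - c)) = -8 + (12 + P)/(c + 2) = -8 + (12 + P)/(2 + c))
(-63 + V((2 - 3) + s(-4), 1))² = (-63 + (-4 + ((2 - 3) + 2) - 8*1)/(2 + 1))² = (-63 + (-4 + (-1 + 2) - 8)/3)² = (-63 + (-4 + 1 - 8)/3)² = (-63 + (⅓)*(-11))² = (-63 - 11/3)² = (-200/3)² = 40000/9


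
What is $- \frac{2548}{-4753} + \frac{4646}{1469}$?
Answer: $\frac{527050}{142493} \approx 3.6988$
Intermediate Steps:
$- \frac{2548}{-4753} + \frac{4646}{1469} = \left(-2548\right) \left(- \frac{1}{4753}\right) + 4646 \cdot \frac{1}{1469} = \frac{52}{97} + \frac{4646}{1469} = \frac{527050}{142493}$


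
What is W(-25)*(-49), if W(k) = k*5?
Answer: 6125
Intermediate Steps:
W(k) = 5*k
W(-25)*(-49) = (5*(-25))*(-49) = -125*(-49) = 6125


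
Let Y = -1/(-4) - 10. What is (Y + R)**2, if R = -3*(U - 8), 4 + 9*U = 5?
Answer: 27889/144 ≈ 193.67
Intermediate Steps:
U = 1/9 (U = -4/9 + (1/9)*5 = -4/9 + 5/9 = 1/9 ≈ 0.11111)
Y = -39/4 (Y = -1*(-1/4) - 10 = 1/4 - 10 = -39/4 ≈ -9.7500)
R = 71/3 (R = -3*(1/9 - 8) = -3*(-71/9) = 71/3 ≈ 23.667)
(Y + R)**2 = (-39/4 + 71/3)**2 = (167/12)**2 = 27889/144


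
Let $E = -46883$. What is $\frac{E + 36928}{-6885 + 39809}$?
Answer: $- \frac{9955}{32924} \approx -0.30236$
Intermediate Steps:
$\frac{E + 36928}{-6885 + 39809} = \frac{-46883 + 36928}{-6885 + 39809} = - \frac{9955}{32924}$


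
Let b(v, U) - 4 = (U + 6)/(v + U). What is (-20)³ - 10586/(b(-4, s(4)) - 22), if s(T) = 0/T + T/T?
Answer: -456242/61 ≈ -7479.4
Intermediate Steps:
s(T) = 1 (s(T) = 0 + 1 = 1)
b(v, U) = 4 + (6 + U)/(U + v) (b(v, U) = 4 + (U + 6)/(v + U) = 4 + (6 + U)/(U + v))
(-20)³ - 10586/(b(-4, s(4)) - 22) = (-20)³ - 10586/((6 + 4*(-4) + 5*1)/(1 - 4) - 22) = -8000 - 10586/((6 - 16 + 5)/(-3) - 22) = -8000 - 10586/(-⅓*(-5) - 22) = -8000 - 10586/(5/3 - 22) = -8000 - 10586/(-61/3) = -8000 - 10586*(-3/61) = -8000 + 31758/61 = -456242/61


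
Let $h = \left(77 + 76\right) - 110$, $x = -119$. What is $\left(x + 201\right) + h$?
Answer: $125$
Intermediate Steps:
$h = 43$ ($h = 153 - 110 = 43$)
$\left(x + 201\right) + h = \left(-119 + 201\right) + 43 = 82 + 43 = 125$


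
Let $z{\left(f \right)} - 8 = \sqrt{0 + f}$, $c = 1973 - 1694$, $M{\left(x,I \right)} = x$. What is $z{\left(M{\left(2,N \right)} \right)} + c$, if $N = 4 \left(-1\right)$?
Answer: $287 + \sqrt{2} \approx 288.41$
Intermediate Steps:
$N = -4$
$c = 279$
$z{\left(f \right)} = 8 + \sqrt{f}$ ($z{\left(f \right)} = 8 + \sqrt{0 + f} = 8 + \sqrt{f}$)
$z{\left(M{\left(2,N \right)} \right)} + c = \left(8 + \sqrt{2}\right) + 279 = 287 + \sqrt{2}$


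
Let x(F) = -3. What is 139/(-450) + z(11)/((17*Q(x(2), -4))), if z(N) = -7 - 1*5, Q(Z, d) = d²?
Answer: -5401/15300 ≈ -0.35301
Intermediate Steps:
z(N) = -12 (z(N) = -7 - 5 = -12)
139/(-450) + z(11)/((17*Q(x(2), -4))) = 139/(-450) - 12/(17*(-4)²) = 139*(-1/450) - 12/(17*16) = -139/450 - 12/272 = -139/450 - 12*1/272 = -139/450 - 3/68 = -5401/15300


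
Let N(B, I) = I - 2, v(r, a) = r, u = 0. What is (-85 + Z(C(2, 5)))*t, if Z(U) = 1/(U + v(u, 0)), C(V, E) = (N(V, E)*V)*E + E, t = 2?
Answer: -5948/35 ≈ -169.94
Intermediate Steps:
N(B, I) = -2 + I
C(V, E) = E + E*V*(-2 + E) (C(V, E) = ((-2 + E)*V)*E + E = (V*(-2 + E))*E + E = E*V*(-2 + E) + E = E + E*V*(-2 + E))
Z(U) = 1/U (Z(U) = 1/(U + 0) = 1/U)
(-85 + Z(C(2, 5)))*t = (-85 + 1/(5*(1 + 2*(-2 + 5))))*2 = (-85 + 1/(5*(1 + 2*3)))*2 = (-85 + 1/(5*(1 + 6)))*2 = (-85 + 1/(5*7))*2 = (-85 + 1/35)*2 = -2974/35*2 = -5948/35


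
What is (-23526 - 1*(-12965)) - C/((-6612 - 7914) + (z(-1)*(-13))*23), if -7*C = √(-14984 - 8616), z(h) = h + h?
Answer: -10561 - 5*I*√59/24374 ≈ -10561.0 - 0.0015757*I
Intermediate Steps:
z(h) = 2*h
C = -20*I*√59/7 (C = -√(-14984 - 8616)/7 = -20*I*√59/7 ≈ -21.946*I)
(-23526 - 1*(-12965)) - C/((-6612 - 7914) + (z(-1)*(-13))*23) = (-23526 - 1*(-12965)) - (-20*I*√59/7)/((-6612 - 7914) + ((2*(-1))*(-13))*23) = (-23526 + 12965) - (-20*I*√59/7)/(-14526 - 2*(-13)*23) = -10561 - (-20*I*√59/7)/(-14526 + 26*23) = -10561 - (-20*I*√59/7)/(-14526 + 598) = -10561 - (-20*I*√59/7)/(-13928) = -10561 - (-20*I*√59/7)*(-1)/13928 = -10561 - 5*I*√59/24374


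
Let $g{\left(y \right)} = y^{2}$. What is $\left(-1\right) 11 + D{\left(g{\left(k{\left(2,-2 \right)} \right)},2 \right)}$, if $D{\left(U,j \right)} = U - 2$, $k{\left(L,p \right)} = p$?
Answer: $-9$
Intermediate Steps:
$D{\left(U,j \right)} = -2 + U$
$\left(-1\right) 11 + D{\left(g{\left(k{\left(2,-2 \right)} \right)},2 \right)} = \left(-1\right) 11 - \left(2 - \left(-2\right)^{2}\right) = -11 + \left(-2 + 4\right) = -11 + 2 = -9$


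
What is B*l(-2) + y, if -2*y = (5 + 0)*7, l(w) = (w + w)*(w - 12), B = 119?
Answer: 13293/2 ≈ 6646.5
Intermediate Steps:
l(w) = 2*w*(-12 + w) (l(w) = (2*w)*(-12 + w) = 2*w*(-12 + w))
y = -35/2 (y = -(5 + 0)*7/2 = -5*7/2 = -½*35 = -35/2 ≈ -17.500)
B*l(-2) + y = 119*(2*(-2)*(-12 - 2)) - 35/2 = 119*(2*(-2)*(-14)) - 35/2 = 119*56 - 35/2 = 6664 - 35/2 = 13293/2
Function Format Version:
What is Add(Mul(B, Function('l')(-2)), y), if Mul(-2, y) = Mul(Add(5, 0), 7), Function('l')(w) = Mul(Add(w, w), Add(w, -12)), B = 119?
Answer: Rational(13293, 2) ≈ 6646.5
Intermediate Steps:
Function('l')(w) = Mul(2, w, Add(-12, w)) (Function('l')(w) = Mul(Mul(2, w), Add(-12, w)) = Mul(2, w, Add(-12, w)))
y = Rational(-35, 2) (y = Mul(Rational(-1, 2), Mul(Add(5, 0), 7)) = Mul(Rational(-1, 2), Mul(5, 7)) = Mul(Rational(-1, 2), 35) = Rational(-35, 2) ≈ -17.500)
Add(Mul(B, Function('l')(-2)), y) = Add(Mul(119, Mul(2, -2, Add(-12, -2))), Rational(-35, 2)) = Add(Mul(119, Mul(2, -2, -14)), Rational(-35, 2)) = Add(Mul(119, 56), Rational(-35, 2)) = Add(6664, Rational(-35, 2)) = Rational(13293, 2)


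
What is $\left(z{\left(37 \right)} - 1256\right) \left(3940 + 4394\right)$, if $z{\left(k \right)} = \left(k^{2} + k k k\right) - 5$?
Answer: $423042174$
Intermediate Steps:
$z{\left(k \right)} = -5 + k^{2} + k^{3}$ ($z{\left(k \right)} = \left(k^{2} + k^{2} k\right) - 5 = \left(k^{2} + k^{3}\right) - 5 = -5 + k^{2} + k^{3}$)
$\left(z{\left(37 \right)} - 1256\right) \left(3940 + 4394\right) = \left(\left(-5 + 37^{2} + 37^{3}\right) - 1256\right) \left(3940 + 4394\right) = \left(\left(-5 + 1369 + 50653\right) - 1256\right) 8334 = \left(52017 - 1256\right) 8334 = 50761 \cdot 8334 = 423042174$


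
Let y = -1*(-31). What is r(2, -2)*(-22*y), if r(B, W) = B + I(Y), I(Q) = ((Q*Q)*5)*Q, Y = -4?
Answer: 216876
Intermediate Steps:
I(Q) = 5*Q**3 (I(Q) = (Q**2*5)*Q = (5*Q**2)*Q = 5*Q**3)
r(B, W) = -320 + B (r(B, W) = B + 5*(-4)**3 = B + 5*(-64) = B - 320 = -320 + B)
y = 31
r(2, -2)*(-22*y) = (-320 + 2)*(-22*31) = -318*(-682) = 216876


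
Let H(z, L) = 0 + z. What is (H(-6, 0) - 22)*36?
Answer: -1008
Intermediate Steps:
H(z, L) = z
(H(-6, 0) - 22)*36 = (-6 - 22)*36 = -28*36 = -1008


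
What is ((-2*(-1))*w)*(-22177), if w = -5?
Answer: 221770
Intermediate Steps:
((-2*(-1))*w)*(-22177) = (-2*(-1)*(-5))*(-22177) = (2*(-5))*(-22177) = -10*(-22177) = 221770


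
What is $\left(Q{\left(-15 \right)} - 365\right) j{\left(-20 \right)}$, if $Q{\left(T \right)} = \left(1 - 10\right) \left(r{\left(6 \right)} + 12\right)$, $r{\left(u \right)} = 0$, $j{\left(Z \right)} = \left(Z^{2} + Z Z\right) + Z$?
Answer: $-368940$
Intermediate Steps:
$j{\left(Z \right)} = Z + 2 Z^{2}$ ($j{\left(Z \right)} = \left(Z^{2} + Z^{2}\right) + Z = 2 Z^{2} + Z = Z + 2 Z^{2}$)
$Q{\left(T \right)} = -108$ ($Q{\left(T \right)} = \left(1 - 10\right) \left(0 + 12\right) = \left(-9\right) 12 = -108$)
$\left(Q{\left(-15 \right)} - 365\right) j{\left(-20 \right)} = \left(-108 - 365\right) \left(- 20 \left(1 + 2 \left(-20\right)\right)\right) = - 473 \left(- 20 \left(1 - 40\right)\right) = - 473 \left(\left(-20\right) \left(-39\right)\right) = \left(-473\right) 780 = -368940$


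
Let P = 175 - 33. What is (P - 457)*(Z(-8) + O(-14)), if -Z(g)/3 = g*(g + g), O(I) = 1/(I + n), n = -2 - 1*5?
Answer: 120975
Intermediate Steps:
n = -7 (n = -2 - 5 = -7)
O(I) = 1/(-7 + I) (O(I) = 1/(I - 7) = 1/(-7 + I))
Z(g) = -6*g² (Z(g) = -3*g*(g + g) = -3*g*2*g = -6*g²)
P = 142
(P - 457)*(Z(-8) + O(-14)) = (142 - 457)*(-6*(-8)² + 1/(-7 - 14)) = -315*(-6*64 + 1/(-21)) = -315*(-384 - 1/21) = -315*(-8065/21) = 120975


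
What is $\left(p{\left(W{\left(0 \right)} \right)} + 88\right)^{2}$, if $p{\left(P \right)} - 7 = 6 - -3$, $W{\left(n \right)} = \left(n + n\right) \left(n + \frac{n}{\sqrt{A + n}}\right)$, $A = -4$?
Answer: $10816$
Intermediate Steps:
$W{\left(n \right)} = 2 n \left(n + \frac{n}{\sqrt{-4 + n}}\right)$ ($W{\left(n \right)} = \left(n + n\right) \left(n + \frac{n}{\sqrt{-4 + n}}\right) = 2 n \left(n + \frac{n}{\sqrt{-4 + n}}\right)$)
$p{\left(P \right)} = 16$ ($p{\left(P \right)} = 7 + \left(6 - -3\right) = 7 + \left(6 + 3\right) = 7 + 9 = 16$)
$\left(p{\left(W{\left(0 \right)} \right)} + 88\right)^{2} = \left(16 + 88\right)^{2} = 104^{2} = 10816$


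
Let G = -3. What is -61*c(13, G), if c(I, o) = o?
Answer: 183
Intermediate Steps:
-61*c(13, G) = -61*(-3) = 183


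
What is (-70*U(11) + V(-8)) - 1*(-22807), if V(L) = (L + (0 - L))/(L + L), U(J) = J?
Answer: 22037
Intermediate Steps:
V(L) = 0 (V(L) = (L - L)/((2*L)) = 0*(1/(2*L)) = 0)
(-70*U(11) + V(-8)) - 1*(-22807) = (-70*11 + 0) - 1*(-22807) = (-770 + 0) + 22807 = -770 + 22807 = 22037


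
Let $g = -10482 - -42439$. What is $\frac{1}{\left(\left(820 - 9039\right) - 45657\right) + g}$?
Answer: $- \frac{1}{21919} \approx -4.5623 \cdot 10^{-5}$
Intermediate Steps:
$g = 31957$ ($g = -10482 + 42439 = 31957$)
$\frac{1}{\left(\left(820 - 9039\right) - 45657\right) + g} = \frac{1}{\left(\left(820 - 9039\right) - 45657\right) + 31957} = \frac{1}{\left(-8219 - 45657\right) + 31957} = \frac{1}{-53876 + 31957} = \frac{1}{-21919} = - \frac{1}{21919}$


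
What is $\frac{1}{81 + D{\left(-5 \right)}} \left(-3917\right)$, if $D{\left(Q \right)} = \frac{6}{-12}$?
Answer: $- \frac{7834}{161} \approx -48.658$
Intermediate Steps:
$D{\left(Q \right)} = - \frac{1}{2}$ ($D{\left(Q \right)} = 6 \left(- \frac{1}{12}\right) = - \frac{1}{2}$)
$\frac{1}{81 + D{\left(-5 \right)}} \left(-3917\right) = \frac{1}{81 - \frac{1}{2}} \left(-3917\right) = \frac{1}{\frac{161}{2}} \left(-3917\right) = \frac{2}{161} \left(-3917\right) = - \frac{7834}{161}$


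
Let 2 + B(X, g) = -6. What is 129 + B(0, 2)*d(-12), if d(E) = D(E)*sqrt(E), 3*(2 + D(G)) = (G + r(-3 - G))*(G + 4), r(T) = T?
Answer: 129 - 96*I*sqrt(3) ≈ 129.0 - 166.28*I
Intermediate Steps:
D(G) = -6 - G (D(G) = -2 + ((G + (-3 - G))*(G + 4))/3 = -2 + (-3*(4 + G))/3 = -2 + (-12 - 3*G)/3 = -2 + (-4 - G) = -6 - G)
B(X, g) = -8 (B(X, g) = -2 - 6 = -8)
d(E) = sqrt(E)*(-6 - E) (d(E) = (-6 - E)*sqrt(E) = sqrt(E)*(-6 - E))
129 + B(0, 2)*d(-12) = 129 - 8*sqrt(-12)*(-6 - 1*(-12)) = 129 - 8*2*I*sqrt(3)*(-6 + 12) = 129 - 8*2*I*sqrt(3)*6 = 129 - 96*I*sqrt(3)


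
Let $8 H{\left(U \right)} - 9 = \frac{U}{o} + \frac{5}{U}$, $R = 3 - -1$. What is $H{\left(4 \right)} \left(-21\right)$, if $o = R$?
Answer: $- \frac{945}{32} \approx -29.531$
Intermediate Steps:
$R = 4$ ($R = 3 + 1 = 4$)
$o = 4$
$H{\left(U \right)} = \frac{9}{8} + \frac{U}{32} + \frac{5}{8 U}$ ($H{\left(U \right)} = \frac{9}{8} + \frac{\frac{U}{4} + \frac{5}{U}}{8} = \frac{9}{8} + \frac{\frac{5}{U} + \frac{U}{4}}{8} = \frac{9}{8} + \left(\frac{U}{32} + \frac{5}{8 U}\right) = \frac{9}{8} + \frac{U}{32} + \frac{5}{8 U}$)
$H{\left(4 \right)} \left(-21\right) = \frac{20 + 4 \left(36 + 4\right)}{32 \cdot 4} \left(-21\right) = \frac{1}{32} \cdot \frac{1}{4} \left(20 + 4 \cdot 40\right) \left(-21\right) = \frac{1}{32} \cdot \frac{1}{4} \left(20 + 160\right) \left(-21\right) = \frac{1}{32} \cdot \frac{1}{4} \cdot 180 \left(-21\right) = \frac{45}{32} \left(-21\right) = - \frac{945}{32}$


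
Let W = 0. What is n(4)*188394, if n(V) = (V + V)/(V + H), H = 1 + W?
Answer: 1507152/5 ≈ 3.0143e+5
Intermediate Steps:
H = 1 (H = 1 + 0 = 1)
n(V) = 2*V/(1 + V) (n(V) = (V + V)/(V + 1) = (2*V)/(1 + V) = 2*V/(1 + V))
n(4)*188394 = (2*4/(1 + 4))*188394 = (2*4/5)*188394 = (2*4*(⅕))*188394 = (8/5)*188394 = 1507152/5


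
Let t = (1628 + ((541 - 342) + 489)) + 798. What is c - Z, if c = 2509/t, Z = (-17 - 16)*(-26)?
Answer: -2669303/3114 ≈ -857.19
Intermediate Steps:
t = 3114 (t = (1628 + (199 + 489)) + 798 = (1628 + 688) + 798 = 2316 + 798 = 3114)
Z = 858 (Z = -33*(-26) = 858)
c = 2509/3114 ≈ 0.80572
c - Z = 2509/3114 - 1*858 = 2509/3114 - 858 = -2669303/3114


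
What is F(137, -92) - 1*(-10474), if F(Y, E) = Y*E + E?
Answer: -2222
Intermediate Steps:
F(Y, E) = E + E*Y (F(Y, E) = E*Y + E = E + E*Y)
F(137, -92) - 1*(-10474) = -92*(1 + 137) - 1*(-10474) = -92*138 + 10474 = -12696 + 10474 = -2222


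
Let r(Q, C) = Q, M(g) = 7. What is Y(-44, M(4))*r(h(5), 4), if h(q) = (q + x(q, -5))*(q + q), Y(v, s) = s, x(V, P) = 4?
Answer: 630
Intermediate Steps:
h(q) = 2*q*(4 + q) (h(q) = (q + 4)*(q + q) = (4 + q)*(2*q) = 2*q*(4 + q))
Y(-44, M(4))*r(h(5), 4) = 7*(2*5*(4 + 5)) = 7*(2*5*9) = 7*90 = 630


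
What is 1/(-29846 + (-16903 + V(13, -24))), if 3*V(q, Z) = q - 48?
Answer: -3/140282 ≈ -2.1385e-5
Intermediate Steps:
V(q, Z) = -16 + q/3 (V(q, Z) = (q - 48)/3 = (-48 + q)/3 = -16 + q/3)
1/(-29846 + (-16903 + V(13, -24))) = 1/(-29846 + (-16903 + (-16 + (⅓)*13))) = 1/(-29846 + (-16903 + (-16 + 13/3))) = 1/(-29846 + (-16903 - 35/3)) = 1/(-29846 - 50744/3) = 1/(-140282/3) = -3/140282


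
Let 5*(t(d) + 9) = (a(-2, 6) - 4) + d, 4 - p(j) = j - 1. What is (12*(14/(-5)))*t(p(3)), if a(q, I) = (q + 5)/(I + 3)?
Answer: 1568/5 ≈ 313.60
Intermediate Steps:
a(q, I) = (5 + q)/(3 + I)
p(j) = 5 - j (p(j) = 4 - (j - 1) = 4 - (-1 + j) = 4 + (1 - j) = 5 - j)
t(d) = -146/15 + d/5 (t(d) = -9 + (((5 - 2)/(3 + 6) - 4) + d)/5 = -9 + ((3/9 - 4) + d)/5 = -9 + (((⅑)*3 - 4) + d)/5 = -9 + ((⅓ - 4) + d)/5 = -9 + (-11/3 + d)/5 = -9 + (-11/15 + d/5) = -146/15 + d/5)
(12*(14/(-5)))*t(p(3)) = (12*(14/(-5)))*(-146/15 + (5 - 1*3)/5) = (12*(14*(-⅕)))*(-146/15 + (5 - 3)/5) = (12*(-14/5))*(-146/15 + (⅕)*2) = -168*(-146/15 + ⅖)/5 = -168/5*(-28/3) = 1568/5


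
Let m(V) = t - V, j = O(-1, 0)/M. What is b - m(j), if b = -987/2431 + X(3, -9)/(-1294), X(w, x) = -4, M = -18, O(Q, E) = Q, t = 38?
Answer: -1085668417/28311426 ≈ -38.347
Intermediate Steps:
j = 1/18 (j = -1/(-18) = -1*(-1/18) = 1/18 ≈ 0.055556)
m(V) = 38 - V
b = -633727/1572857 (b = -987/2431 - 4/(-1294) = -987*1/2431 - 4*(-1/1294) = -987/2431 + 2/647 = -633727/1572857 ≈ -0.40291)
b - m(j) = -633727/1572857 - (38 - 1*1/18) = -633727/1572857 - (38 - 1/18) = -633727/1572857 - 1*683/18 = -633727/1572857 - 683/18 = -1085668417/28311426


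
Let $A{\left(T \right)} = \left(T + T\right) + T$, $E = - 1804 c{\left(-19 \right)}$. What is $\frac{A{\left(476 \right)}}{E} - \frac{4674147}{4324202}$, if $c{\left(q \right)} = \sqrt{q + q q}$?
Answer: $- \frac{4674147}{4324202} - \frac{119 \sqrt{38}}{17138} \approx -1.1237$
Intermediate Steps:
$c{\left(q \right)} = \sqrt{q + q^{2}}$
$E = - 5412 \sqrt{38}$ ($E = - 1804 \sqrt{- 19 \left(1 - 19\right)} = - 1804 \sqrt{\left(-19\right) \left(-18\right)} = - 1804 \sqrt{342} = - 1804 \cdot 3 \sqrt{38} = - 5412 \sqrt{38} \approx -33362.0$)
$A{\left(T \right)} = 3 T$ ($A{\left(T \right)} = 2 T + T = 3 T$)
$\frac{A{\left(476 \right)}}{E} - \frac{4674147}{4324202} = \frac{3 \cdot 476}{\left(-5412\right) \sqrt{38}} - \frac{4674147}{4324202} = 1428 \left(- \frac{\sqrt{38}}{205656}\right) - \frac{4674147}{4324202} = - \frac{119 \sqrt{38}}{17138} - \frac{4674147}{4324202} = - \frac{4674147}{4324202} - \frac{119 \sqrt{38}}{17138}$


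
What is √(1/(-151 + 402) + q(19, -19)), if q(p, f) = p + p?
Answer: √2394289/251 ≈ 6.1647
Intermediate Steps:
q(p, f) = 2*p
√(1/(-151 + 402) + q(19, -19)) = √(1/(-151 + 402) + 2*19) = √(1/251 + 38) = √(9539/251) = √2394289/251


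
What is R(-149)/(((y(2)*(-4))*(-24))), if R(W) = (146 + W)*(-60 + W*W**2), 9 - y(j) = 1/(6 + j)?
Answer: 3308009/284 ≈ 11648.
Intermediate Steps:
y(j) = 9 - 1/(6 + j)
R(W) = (-60 + W**3)*(146 + W) (R(W) = (146 + W)*(-60 + W**3) = (-60 + W**3)*(146 + W))
R(-149)/(((y(2)*(-4))*(-24))) = (-8760 + (-149)**4 - 60*(-149) + 146*(-149)**3)/(((((53 + 9*2)/(6 + 2))*(-4))*(-24))) = (-8760 + 492884401 + 8940 + 146*(-3307949))/(((((53 + 18)/8)*(-4))*(-24))) = (-8760 + 492884401 + 8940 - 482960554)/(((((1/8)*71)*(-4))*(-24))) = 9924027/((((71/8)*(-4))*(-24))) = 9924027/((-71/2*(-24))) = 9924027/852 = 9924027*(1/852) = 3308009/284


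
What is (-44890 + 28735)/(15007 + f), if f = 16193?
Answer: -1077/2080 ≈ -0.51779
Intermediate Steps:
(-44890 + 28735)/(15007 + f) = (-44890 + 28735)/(15007 + 16193) = -16155/31200 = -16155*1/31200 = -1077/2080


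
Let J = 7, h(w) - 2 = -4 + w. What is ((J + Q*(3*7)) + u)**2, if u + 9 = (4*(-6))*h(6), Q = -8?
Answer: 70756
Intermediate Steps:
h(w) = -2 + w (h(w) = 2 + (-4 + w) = -2 + w)
u = -105 (u = -9 + (4*(-6))*(-2 + 6) = -9 - 24*4 = -9 - 96 = -105)
((J + Q*(3*7)) + u)**2 = ((7 - 24*7) - 105)**2 = ((7 - 8*21) - 105)**2 = ((7 - 168) - 105)**2 = (-161 - 105)**2 = (-266)**2 = 70756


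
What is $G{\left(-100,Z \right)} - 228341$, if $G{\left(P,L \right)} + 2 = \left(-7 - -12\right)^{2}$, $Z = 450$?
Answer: $-228318$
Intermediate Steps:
$G{\left(P,L \right)} = 23$ ($G{\left(P,L \right)} = -2 + \left(-7 - -12\right)^{2} = -2 + \left(-7 + 12\right)^{2} = -2 + 5^{2} = -2 + 25 = 23$)
$G{\left(-100,Z \right)} - 228341 = 23 - 228341 = -228318$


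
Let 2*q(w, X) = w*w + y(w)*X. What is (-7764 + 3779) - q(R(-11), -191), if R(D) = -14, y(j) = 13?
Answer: -5683/2 ≈ -2841.5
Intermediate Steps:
q(w, X) = w²/2 + 13*X/2 (q(w, X) = (w*w + 13*X)/2 = (w² + 13*X)/2 = w²/2 + 13*X/2)
(-7764 + 3779) - q(R(-11), -191) = (-7764 + 3779) - ((½)*(-14)² + (13/2)*(-191)) = -3985 - ((½)*196 - 2483/2) = -3985 - (98 - 2483/2) = -3985 - 1*(-2287/2) = -3985 + 2287/2 = -5683/2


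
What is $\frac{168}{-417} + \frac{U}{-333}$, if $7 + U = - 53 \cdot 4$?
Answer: $\frac{3931}{15429} \approx 0.25478$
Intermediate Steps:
$U = -219$ ($U = -7 - 53 \cdot 4 = -7 - 212 = -219$)
$\frac{168}{-417} + \frac{U}{-333} = \frac{168}{-417} - \frac{219}{-333} = 168 \left(- \frac{1}{417}\right) - - \frac{73}{111} = - \frac{56}{139} + \frac{73}{111} = \frac{3931}{15429}$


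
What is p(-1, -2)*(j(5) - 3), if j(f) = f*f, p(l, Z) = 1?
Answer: 22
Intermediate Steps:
j(f) = f²
p(-1, -2)*(j(5) - 3) = 1*(5² - 3) = 1*(25 - 3) = 1*22 = 22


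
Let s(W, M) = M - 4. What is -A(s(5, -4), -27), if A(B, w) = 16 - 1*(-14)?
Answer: -30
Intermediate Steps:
s(W, M) = -4 + M
A(B, w) = 30 (A(B, w) = 16 + 14 = 30)
-A(s(5, -4), -27) = -1*30 = -30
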